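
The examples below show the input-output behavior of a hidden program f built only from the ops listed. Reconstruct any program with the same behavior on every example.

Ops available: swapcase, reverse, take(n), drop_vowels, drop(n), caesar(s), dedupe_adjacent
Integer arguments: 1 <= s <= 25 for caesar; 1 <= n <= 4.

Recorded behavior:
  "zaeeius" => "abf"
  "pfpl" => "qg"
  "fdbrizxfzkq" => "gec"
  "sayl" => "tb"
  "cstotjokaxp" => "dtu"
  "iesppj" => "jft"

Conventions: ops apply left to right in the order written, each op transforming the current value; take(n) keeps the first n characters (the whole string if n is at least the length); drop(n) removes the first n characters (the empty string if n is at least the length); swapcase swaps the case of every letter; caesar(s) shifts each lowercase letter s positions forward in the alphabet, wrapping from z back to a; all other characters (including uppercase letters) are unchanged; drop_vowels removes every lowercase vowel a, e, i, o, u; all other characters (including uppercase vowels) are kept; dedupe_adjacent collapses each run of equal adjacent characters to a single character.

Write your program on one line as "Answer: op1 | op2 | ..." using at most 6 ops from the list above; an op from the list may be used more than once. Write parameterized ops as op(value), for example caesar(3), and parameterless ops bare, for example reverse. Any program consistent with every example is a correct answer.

caesar(21) | reverse | caesar(6) | drop(2) | reverse | take(3)

Check, running the answer program on each example:
  "zaeeius" -> "uvzzdpn" -> "npdzzvu" -> "tvjffba" -> "jffba" -> "abffj" -> "abf"
  "pfpl" -> "kakg" -> "gkak" -> "mqgq" -> "gq" -> "qg" -> "qg"
  "fdbrizxfzkq" -> "aywmdusaufl" -> "lfuasudmwya" -> "rlagyajsceg" -> "agyajsceg" -> "gecsjayga" -> "gec"
  "sayl" -> "nvtg" -> "gtvn" -> "mzbt" -> "bt" -> "tb" -> "tb"
  "cstotjokaxp" -> "xnojoejfvsk" -> "ksvfjeojonx" -> "qyblpkuputd" -> "blpkuputd" -> "dtupukplb" -> "dtu"
  "iesppj" -> "dznkke" -> "ekknzd" -> "kqqtfj" -> "qtfj" -> "jftq" -> "jft"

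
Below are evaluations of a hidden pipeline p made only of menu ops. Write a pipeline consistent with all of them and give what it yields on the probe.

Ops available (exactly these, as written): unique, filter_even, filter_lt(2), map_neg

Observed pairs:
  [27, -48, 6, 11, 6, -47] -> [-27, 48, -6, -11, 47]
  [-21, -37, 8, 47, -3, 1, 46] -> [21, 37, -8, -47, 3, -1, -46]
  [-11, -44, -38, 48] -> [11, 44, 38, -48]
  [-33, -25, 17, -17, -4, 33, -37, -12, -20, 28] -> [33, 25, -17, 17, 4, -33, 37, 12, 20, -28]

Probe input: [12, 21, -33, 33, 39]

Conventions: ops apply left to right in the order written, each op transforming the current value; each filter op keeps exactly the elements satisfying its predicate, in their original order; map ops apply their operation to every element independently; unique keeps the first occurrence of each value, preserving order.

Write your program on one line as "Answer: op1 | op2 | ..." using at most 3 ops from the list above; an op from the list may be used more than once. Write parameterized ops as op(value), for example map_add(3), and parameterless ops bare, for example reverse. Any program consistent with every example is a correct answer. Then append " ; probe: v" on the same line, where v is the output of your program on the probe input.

map_neg | unique ; probe: [-12, -21, 33, -33, -39]

Check, running the answer program on each example:
  [27, -48, 6, 11, 6, -47] -> [-27, 48, -6, -11, -6, 47] -> [-27, 48, -6, -11, 47]
  [-21, -37, 8, 47, -3, 1, 46] -> [21, 37, -8, -47, 3, -1, -46] -> [21, 37, -8, -47, 3, -1, -46]
  [-11, -44, -38, 48] -> [11, 44, 38, -48] -> [11, 44, 38, -48]
  [-33, -25, 17, -17, -4, 33, -37, -12, -20, 28] -> [33, 25, -17, 17, 4, -33, 37, 12, 20, -28] -> [33, 25, -17, 17, 4, -33, 37, 12, 20, -28]
  probe: [12, 21, -33, 33, 39] -> [-12, -21, 33, -33, -39] -> [-12, -21, 33, -33, -39]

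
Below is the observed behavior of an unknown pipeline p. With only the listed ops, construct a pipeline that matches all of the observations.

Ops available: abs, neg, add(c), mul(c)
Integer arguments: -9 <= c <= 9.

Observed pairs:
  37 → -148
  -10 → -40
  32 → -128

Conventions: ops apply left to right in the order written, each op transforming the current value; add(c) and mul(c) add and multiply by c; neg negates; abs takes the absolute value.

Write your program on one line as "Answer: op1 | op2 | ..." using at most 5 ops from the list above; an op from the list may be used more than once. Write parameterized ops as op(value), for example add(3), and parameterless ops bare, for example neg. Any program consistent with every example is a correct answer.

abs | neg | mul(2) | mul(-2) | neg

Check, running the answer program on each example:
  37 -> 37 -> -37 -> -74 -> 148 -> -148
  -10 -> 10 -> -10 -> -20 -> 40 -> -40
  32 -> 32 -> -32 -> -64 -> 128 -> -128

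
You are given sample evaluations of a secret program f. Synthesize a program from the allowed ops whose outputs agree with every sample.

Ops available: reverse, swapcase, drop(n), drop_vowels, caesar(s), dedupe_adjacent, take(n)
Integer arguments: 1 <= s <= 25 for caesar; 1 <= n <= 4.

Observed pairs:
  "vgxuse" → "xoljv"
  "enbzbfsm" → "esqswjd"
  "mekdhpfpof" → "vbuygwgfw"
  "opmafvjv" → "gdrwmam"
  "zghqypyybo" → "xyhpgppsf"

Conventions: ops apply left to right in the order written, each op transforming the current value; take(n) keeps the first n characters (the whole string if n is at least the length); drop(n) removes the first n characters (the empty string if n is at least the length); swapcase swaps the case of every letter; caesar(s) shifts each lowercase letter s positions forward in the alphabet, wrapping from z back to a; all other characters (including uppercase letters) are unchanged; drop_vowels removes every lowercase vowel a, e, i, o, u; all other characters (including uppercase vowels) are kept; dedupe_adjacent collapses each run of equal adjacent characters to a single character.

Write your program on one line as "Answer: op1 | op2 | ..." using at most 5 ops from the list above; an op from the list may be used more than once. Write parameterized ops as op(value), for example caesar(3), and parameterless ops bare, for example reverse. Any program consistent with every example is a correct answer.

swapcase | drop(1) | swapcase | caesar(17)

Check, running the answer program on each example:
  "vgxuse" -> "VGXUSE" -> "GXUSE" -> "gxuse" -> "xoljv"
  "enbzbfsm" -> "ENBZBFSM" -> "NBZBFSM" -> "nbzbfsm" -> "esqswjd"
  "mekdhpfpof" -> "MEKDHPFPOF" -> "EKDHPFPOF" -> "ekdhpfpof" -> "vbuygwgfw"
  "opmafvjv" -> "OPMAFVJV" -> "PMAFVJV" -> "pmafvjv" -> "gdrwmam"
  "zghqypyybo" -> "ZGHQYPYYBO" -> "GHQYPYYBO" -> "ghqypyybo" -> "xyhpgppsf"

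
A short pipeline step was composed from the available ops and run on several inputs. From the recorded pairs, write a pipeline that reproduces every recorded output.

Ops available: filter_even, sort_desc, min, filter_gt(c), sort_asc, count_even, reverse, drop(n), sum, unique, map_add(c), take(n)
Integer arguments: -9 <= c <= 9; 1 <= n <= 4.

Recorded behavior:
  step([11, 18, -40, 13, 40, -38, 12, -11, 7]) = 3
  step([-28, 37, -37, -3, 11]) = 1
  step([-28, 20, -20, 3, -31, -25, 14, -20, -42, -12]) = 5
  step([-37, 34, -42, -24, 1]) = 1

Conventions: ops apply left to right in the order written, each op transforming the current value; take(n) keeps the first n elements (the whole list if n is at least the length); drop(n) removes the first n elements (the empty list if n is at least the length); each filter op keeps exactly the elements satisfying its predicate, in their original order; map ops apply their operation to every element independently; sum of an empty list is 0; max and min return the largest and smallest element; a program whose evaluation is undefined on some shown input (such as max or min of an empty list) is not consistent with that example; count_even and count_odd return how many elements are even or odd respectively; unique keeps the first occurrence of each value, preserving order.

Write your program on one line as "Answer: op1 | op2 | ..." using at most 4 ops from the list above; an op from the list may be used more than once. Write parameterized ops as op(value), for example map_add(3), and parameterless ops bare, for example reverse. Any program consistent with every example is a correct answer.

sort_desc | drop(3) | sort_asc | count_even

Check, running the answer program on each example:
  [11, 18, -40, 13, 40, -38, 12, -11, 7] -> [40, 18, 13, 12, 11, 7, -11, -38, -40] -> [12, 11, 7, -11, -38, -40] -> [-40, -38, -11, 7, 11, 12] -> 3
  [-28, 37, -37, -3, 11] -> [37, 11, -3, -28, -37] -> [-28, -37] -> [-37, -28] -> 1
  [-28, 20, -20, 3, -31, -25, 14, -20, -42, -12] -> [20, 14, 3, -12, -20, -20, -25, -28, -31, -42] -> [-12, -20, -20, -25, -28, -31, -42] -> [-42, -31, -28, -25, -20, -20, -12] -> 5
  [-37, 34, -42, -24, 1] -> [34, 1, -24, -37, -42] -> [-37, -42] -> [-42, -37] -> 1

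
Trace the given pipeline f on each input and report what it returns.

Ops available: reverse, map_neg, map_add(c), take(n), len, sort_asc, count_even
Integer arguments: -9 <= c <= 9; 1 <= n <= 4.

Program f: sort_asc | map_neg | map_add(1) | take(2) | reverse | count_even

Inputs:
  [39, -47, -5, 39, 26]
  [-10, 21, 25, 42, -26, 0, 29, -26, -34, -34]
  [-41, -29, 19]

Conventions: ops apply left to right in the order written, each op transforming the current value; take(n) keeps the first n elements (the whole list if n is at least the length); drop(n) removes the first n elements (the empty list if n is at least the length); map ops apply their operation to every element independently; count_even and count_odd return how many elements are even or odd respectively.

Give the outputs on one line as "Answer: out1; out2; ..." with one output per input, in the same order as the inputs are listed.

Execution, op by op:
  [39, -47, -5, 39, 26] -> [-47, -5, 26, 39, 39] -> [47, 5, -26, -39, -39] -> [48, 6, -25, -38, -38] -> [48, 6] -> [6, 48] -> 2
  [-10, 21, 25, 42, -26, 0, 29, -26, -34, -34] -> [-34, -34, -26, -26, -10, 0, 21, 25, 29, 42] -> [34, 34, 26, 26, 10, 0, -21, -25, -29, -42] -> [35, 35, 27, 27, 11, 1, -20, -24, -28, -41] -> [35, 35] -> [35, 35] -> 0
  [-41, -29, 19] -> [-41, -29, 19] -> [41, 29, -19] -> [42, 30, -18] -> [42, 30] -> [30, 42] -> 2

2; 0; 2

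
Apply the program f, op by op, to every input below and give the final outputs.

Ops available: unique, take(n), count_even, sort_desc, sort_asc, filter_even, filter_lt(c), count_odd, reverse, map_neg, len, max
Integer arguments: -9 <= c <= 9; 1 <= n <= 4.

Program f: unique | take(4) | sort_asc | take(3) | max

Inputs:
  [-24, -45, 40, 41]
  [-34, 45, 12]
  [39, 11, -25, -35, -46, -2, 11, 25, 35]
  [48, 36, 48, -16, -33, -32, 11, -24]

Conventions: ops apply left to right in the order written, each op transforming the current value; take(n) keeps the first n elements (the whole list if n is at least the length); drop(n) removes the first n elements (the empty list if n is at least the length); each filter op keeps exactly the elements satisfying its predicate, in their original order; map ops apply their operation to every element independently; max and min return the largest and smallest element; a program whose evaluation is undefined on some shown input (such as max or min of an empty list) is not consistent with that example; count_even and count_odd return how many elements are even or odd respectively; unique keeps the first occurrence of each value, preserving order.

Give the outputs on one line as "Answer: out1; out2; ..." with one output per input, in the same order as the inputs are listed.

40; 45; 11; 36

Execution, op by op:
  [-24, -45, 40, 41] -> [-24, -45, 40, 41] -> [-24, -45, 40, 41] -> [-45, -24, 40, 41] -> [-45, -24, 40] -> 40
  [-34, 45, 12] -> [-34, 45, 12] -> [-34, 45, 12] -> [-34, 12, 45] -> [-34, 12, 45] -> 45
  [39, 11, -25, -35, -46, -2, 11, 25, 35] -> [39, 11, -25, -35, -46, -2, 25, 35] -> [39, 11, -25, -35] -> [-35, -25, 11, 39] -> [-35, -25, 11] -> 11
  [48, 36, 48, -16, -33, -32, 11, -24] -> [48, 36, -16, -33, -32, 11, -24] -> [48, 36, -16, -33] -> [-33, -16, 36, 48] -> [-33, -16, 36] -> 36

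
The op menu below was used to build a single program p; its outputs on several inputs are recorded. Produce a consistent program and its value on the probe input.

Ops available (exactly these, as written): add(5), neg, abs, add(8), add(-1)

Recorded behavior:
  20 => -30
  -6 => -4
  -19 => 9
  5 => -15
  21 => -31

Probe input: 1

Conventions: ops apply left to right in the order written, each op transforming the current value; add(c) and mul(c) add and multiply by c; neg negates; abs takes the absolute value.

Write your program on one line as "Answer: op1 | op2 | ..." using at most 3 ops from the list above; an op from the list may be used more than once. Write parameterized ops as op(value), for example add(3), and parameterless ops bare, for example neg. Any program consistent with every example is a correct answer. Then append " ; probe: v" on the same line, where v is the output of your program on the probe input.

add(5) | add(5) | neg ; probe: -11

Check, running the answer program on each example:
  20 -> 25 -> 30 -> -30
  -6 -> -1 -> 4 -> -4
  -19 -> -14 -> -9 -> 9
  5 -> 10 -> 15 -> -15
  21 -> 26 -> 31 -> -31
  probe: 1 -> 6 -> 11 -> -11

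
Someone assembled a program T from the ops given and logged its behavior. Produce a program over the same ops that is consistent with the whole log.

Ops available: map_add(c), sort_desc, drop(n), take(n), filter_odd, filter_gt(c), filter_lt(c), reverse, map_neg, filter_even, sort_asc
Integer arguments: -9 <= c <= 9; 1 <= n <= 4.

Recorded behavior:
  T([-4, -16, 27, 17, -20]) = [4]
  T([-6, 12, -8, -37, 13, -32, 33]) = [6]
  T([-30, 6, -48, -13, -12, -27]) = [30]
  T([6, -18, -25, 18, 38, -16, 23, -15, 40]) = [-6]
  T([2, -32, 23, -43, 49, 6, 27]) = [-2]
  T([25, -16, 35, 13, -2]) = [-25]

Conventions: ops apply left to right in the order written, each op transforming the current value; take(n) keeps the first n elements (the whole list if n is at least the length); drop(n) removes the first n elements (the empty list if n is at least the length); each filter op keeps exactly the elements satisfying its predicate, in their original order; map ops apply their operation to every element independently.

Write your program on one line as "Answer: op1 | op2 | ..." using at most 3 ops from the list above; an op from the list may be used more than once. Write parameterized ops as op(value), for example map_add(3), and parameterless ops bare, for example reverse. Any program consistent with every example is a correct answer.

take(1) | map_neg

Check, running the answer program on each example:
  [-4, -16, 27, 17, -20] -> [-4] -> [4]
  [-6, 12, -8, -37, 13, -32, 33] -> [-6] -> [6]
  [-30, 6, -48, -13, -12, -27] -> [-30] -> [30]
  [6, -18, -25, 18, 38, -16, 23, -15, 40] -> [6] -> [-6]
  [2, -32, 23, -43, 49, 6, 27] -> [2] -> [-2]
  [25, -16, 35, 13, -2] -> [25] -> [-25]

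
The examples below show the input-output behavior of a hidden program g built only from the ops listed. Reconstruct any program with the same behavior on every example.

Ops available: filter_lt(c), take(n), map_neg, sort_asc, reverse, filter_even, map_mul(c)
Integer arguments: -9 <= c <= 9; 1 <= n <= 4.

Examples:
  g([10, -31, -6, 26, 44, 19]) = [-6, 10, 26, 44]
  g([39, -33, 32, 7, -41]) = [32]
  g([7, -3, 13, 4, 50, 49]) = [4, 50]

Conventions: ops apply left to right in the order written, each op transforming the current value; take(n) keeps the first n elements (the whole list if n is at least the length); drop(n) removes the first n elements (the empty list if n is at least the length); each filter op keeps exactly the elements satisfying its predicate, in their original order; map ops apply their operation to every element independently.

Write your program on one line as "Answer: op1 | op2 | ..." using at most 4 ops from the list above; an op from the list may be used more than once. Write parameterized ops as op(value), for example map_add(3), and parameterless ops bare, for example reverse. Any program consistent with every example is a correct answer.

reverse | filter_even | sort_asc

Check, running the answer program on each example:
  [10, -31, -6, 26, 44, 19] -> [19, 44, 26, -6, -31, 10] -> [44, 26, -6, 10] -> [-6, 10, 26, 44]
  [39, -33, 32, 7, -41] -> [-41, 7, 32, -33, 39] -> [32] -> [32]
  [7, -3, 13, 4, 50, 49] -> [49, 50, 4, 13, -3, 7] -> [50, 4] -> [4, 50]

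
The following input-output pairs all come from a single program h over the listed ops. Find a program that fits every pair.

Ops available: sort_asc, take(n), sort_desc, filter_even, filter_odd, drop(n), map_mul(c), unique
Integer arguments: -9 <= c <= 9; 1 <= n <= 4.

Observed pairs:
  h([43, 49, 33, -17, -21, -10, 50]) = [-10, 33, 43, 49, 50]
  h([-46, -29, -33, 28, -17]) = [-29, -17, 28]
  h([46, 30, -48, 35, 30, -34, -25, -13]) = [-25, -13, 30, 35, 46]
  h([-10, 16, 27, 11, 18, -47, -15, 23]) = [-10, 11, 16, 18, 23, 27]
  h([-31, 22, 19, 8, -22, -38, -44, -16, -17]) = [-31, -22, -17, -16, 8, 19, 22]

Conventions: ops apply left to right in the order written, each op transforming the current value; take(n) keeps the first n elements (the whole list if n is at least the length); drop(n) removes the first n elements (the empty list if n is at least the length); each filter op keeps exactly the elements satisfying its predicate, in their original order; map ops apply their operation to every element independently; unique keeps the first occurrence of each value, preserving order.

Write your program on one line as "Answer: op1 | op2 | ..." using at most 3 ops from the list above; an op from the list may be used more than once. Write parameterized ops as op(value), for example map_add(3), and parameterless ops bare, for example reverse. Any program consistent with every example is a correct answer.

unique | sort_asc | drop(2)

Check, running the answer program on each example:
  [43, 49, 33, -17, -21, -10, 50] -> [43, 49, 33, -17, -21, -10, 50] -> [-21, -17, -10, 33, 43, 49, 50] -> [-10, 33, 43, 49, 50]
  [-46, -29, -33, 28, -17] -> [-46, -29, -33, 28, -17] -> [-46, -33, -29, -17, 28] -> [-29, -17, 28]
  [46, 30, -48, 35, 30, -34, -25, -13] -> [46, 30, -48, 35, -34, -25, -13] -> [-48, -34, -25, -13, 30, 35, 46] -> [-25, -13, 30, 35, 46]
  [-10, 16, 27, 11, 18, -47, -15, 23] -> [-10, 16, 27, 11, 18, -47, -15, 23] -> [-47, -15, -10, 11, 16, 18, 23, 27] -> [-10, 11, 16, 18, 23, 27]
  [-31, 22, 19, 8, -22, -38, -44, -16, -17] -> [-31, 22, 19, 8, -22, -38, -44, -16, -17] -> [-44, -38, -31, -22, -17, -16, 8, 19, 22] -> [-31, -22, -17, -16, 8, 19, 22]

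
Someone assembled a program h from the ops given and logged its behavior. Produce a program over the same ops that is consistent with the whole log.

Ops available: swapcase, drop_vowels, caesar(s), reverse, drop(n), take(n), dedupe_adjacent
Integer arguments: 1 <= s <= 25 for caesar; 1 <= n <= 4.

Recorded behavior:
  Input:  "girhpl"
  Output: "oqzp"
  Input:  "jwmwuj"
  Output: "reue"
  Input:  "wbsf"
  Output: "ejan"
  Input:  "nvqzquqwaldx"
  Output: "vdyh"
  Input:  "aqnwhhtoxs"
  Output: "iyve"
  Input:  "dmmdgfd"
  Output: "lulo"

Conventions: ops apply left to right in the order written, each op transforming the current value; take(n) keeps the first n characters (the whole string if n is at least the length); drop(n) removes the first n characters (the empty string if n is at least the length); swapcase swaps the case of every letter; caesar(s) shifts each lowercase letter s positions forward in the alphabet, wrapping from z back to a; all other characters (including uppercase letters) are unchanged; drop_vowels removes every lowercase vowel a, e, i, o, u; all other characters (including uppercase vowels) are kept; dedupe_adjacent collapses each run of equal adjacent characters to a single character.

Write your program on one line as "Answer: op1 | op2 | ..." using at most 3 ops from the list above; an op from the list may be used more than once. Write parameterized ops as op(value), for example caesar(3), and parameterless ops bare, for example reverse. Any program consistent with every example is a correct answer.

caesar(8) | dedupe_adjacent | take(4)

Check, running the answer program on each example:
  "girhpl" -> "oqzpxt" -> "oqzpxt" -> "oqzp"
  "jwmwuj" -> "reuecr" -> "reuecr" -> "reue"
  "wbsf" -> "ejan" -> "ejan" -> "ejan"
  "nvqzquqwaldx" -> "vdyhycyeitlf" -> "vdyhycyeitlf" -> "vdyh"
  "aqnwhhtoxs" -> "iyveppbwfa" -> "iyvepbwfa" -> "iyve"
  "dmmdgfd" -> "luulonl" -> "lulonl" -> "lulo"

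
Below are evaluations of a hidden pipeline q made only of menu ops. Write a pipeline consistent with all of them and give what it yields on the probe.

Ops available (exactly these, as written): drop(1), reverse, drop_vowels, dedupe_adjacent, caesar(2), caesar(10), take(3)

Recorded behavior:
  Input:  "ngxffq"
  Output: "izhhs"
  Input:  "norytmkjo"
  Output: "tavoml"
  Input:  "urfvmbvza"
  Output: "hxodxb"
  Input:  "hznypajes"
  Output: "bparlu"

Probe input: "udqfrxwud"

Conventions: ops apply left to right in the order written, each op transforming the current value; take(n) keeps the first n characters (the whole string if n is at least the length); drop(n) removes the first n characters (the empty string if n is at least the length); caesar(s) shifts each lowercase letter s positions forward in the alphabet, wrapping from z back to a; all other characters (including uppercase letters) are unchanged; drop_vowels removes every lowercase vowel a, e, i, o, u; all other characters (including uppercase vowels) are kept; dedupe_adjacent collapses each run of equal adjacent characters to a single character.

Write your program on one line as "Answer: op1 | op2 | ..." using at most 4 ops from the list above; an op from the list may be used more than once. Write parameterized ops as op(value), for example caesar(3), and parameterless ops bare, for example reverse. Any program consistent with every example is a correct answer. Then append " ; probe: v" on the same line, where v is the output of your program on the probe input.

drop_vowels | caesar(2) | drop(1) ; probe: "shtzyf"

Check, running the answer program on each example:
  "ngxffq" -> "ngxffq" -> "pizhhs" -> "izhhs"
  "norytmkjo" -> "nrytmkj" -> "ptavoml" -> "tavoml"
  "urfvmbvza" -> "rfvmbvz" -> "thxodxb" -> "hxodxb"
  "hznypajes" -> "hznypjs" -> "jbparlu" -> "bparlu"
  probe: "udqfrxwud" -> "dqfrxwd" -> "fshtzyf" -> "shtzyf"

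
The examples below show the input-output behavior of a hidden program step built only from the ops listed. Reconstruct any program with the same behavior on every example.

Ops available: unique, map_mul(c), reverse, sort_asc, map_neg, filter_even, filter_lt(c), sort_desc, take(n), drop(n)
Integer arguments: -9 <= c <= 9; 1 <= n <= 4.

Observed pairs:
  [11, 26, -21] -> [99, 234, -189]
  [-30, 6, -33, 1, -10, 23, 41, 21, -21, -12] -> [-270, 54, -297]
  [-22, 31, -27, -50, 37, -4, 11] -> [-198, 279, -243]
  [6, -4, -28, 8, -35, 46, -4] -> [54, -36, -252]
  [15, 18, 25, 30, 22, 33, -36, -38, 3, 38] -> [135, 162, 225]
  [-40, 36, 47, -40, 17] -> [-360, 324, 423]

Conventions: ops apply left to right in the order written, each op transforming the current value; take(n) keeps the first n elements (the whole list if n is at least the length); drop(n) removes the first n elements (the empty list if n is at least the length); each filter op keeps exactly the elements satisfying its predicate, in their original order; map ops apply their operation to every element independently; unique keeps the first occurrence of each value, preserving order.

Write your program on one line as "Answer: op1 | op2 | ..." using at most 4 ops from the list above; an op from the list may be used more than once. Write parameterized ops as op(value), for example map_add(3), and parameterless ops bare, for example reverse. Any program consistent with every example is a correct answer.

unique | take(3) | map_mul(9)

Check, running the answer program on each example:
  [11, 26, -21] -> [11, 26, -21] -> [11, 26, -21] -> [99, 234, -189]
  [-30, 6, -33, 1, -10, 23, 41, 21, -21, -12] -> [-30, 6, -33, 1, -10, 23, 41, 21, -21, -12] -> [-30, 6, -33] -> [-270, 54, -297]
  [-22, 31, -27, -50, 37, -4, 11] -> [-22, 31, -27, -50, 37, -4, 11] -> [-22, 31, -27] -> [-198, 279, -243]
  [6, -4, -28, 8, -35, 46, -4] -> [6, -4, -28, 8, -35, 46] -> [6, -4, -28] -> [54, -36, -252]
  [15, 18, 25, 30, 22, 33, -36, -38, 3, 38] -> [15, 18, 25, 30, 22, 33, -36, -38, 3, 38] -> [15, 18, 25] -> [135, 162, 225]
  [-40, 36, 47, -40, 17] -> [-40, 36, 47, 17] -> [-40, 36, 47] -> [-360, 324, 423]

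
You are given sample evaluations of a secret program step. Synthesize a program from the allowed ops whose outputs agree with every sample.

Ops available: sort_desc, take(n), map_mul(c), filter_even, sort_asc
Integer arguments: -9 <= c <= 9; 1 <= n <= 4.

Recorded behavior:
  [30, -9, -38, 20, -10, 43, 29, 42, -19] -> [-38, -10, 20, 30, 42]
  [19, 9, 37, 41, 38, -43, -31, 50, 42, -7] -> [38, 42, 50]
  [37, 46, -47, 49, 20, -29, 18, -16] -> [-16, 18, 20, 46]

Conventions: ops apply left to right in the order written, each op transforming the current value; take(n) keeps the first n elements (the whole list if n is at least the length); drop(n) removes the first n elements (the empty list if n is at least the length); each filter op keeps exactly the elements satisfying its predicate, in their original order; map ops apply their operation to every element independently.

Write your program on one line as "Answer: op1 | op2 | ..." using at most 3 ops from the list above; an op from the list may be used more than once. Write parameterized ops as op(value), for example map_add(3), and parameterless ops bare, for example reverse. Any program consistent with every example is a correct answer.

sort_asc | filter_even

Check, running the answer program on each example:
  [30, -9, -38, 20, -10, 43, 29, 42, -19] -> [-38, -19, -10, -9, 20, 29, 30, 42, 43] -> [-38, -10, 20, 30, 42]
  [19, 9, 37, 41, 38, -43, -31, 50, 42, -7] -> [-43, -31, -7, 9, 19, 37, 38, 41, 42, 50] -> [38, 42, 50]
  [37, 46, -47, 49, 20, -29, 18, -16] -> [-47, -29, -16, 18, 20, 37, 46, 49] -> [-16, 18, 20, 46]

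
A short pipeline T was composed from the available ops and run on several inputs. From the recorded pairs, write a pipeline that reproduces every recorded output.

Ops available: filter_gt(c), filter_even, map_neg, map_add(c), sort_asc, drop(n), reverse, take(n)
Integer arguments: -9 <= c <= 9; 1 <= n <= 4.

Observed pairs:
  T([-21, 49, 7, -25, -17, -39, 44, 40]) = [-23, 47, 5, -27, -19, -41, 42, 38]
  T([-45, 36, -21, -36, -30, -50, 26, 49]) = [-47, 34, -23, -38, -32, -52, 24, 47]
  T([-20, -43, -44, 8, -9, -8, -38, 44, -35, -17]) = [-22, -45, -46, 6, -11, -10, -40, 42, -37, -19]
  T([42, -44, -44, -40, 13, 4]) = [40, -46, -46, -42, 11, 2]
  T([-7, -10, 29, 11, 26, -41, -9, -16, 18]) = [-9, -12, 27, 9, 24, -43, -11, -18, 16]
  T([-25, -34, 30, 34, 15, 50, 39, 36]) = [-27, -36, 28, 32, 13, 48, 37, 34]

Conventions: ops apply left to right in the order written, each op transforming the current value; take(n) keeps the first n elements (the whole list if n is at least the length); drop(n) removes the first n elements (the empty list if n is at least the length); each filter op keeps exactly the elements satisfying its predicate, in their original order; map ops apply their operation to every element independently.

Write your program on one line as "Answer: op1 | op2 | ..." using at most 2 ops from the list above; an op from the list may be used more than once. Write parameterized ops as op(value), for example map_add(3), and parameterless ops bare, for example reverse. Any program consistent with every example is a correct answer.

map_add(-6) | map_add(4)

Check, running the answer program on each example:
  [-21, 49, 7, -25, -17, -39, 44, 40] -> [-27, 43, 1, -31, -23, -45, 38, 34] -> [-23, 47, 5, -27, -19, -41, 42, 38]
  [-45, 36, -21, -36, -30, -50, 26, 49] -> [-51, 30, -27, -42, -36, -56, 20, 43] -> [-47, 34, -23, -38, -32, -52, 24, 47]
  [-20, -43, -44, 8, -9, -8, -38, 44, -35, -17] -> [-26, -49, -50, 2, -15, -14, -44, 38, -41, -23] -> [-22, -45, -46, 6, -11, -10, -40, 42, -37, -19]
  [42, -44, -44, -40, 13, 4] -> [36, -50, -50, -46, 7, -2] -> [40, -46, -46, -42, 11, 2]
  [-7, -10, 29, 11, 26, -41, -9, -16, 18] -> [-13, -16, 23, 5, 20, -47, -15, -22, 12] -> [-9, -12, 27, 9, 24, -43, -11, -18, 16]
  [-25, -34, 30, 34, 15, 50, 39, 36] -> [-31, -40, 24, 28, 9, 44, 33, 30] -> [-27, -36, 28, 32, 13, 48, 37, 34]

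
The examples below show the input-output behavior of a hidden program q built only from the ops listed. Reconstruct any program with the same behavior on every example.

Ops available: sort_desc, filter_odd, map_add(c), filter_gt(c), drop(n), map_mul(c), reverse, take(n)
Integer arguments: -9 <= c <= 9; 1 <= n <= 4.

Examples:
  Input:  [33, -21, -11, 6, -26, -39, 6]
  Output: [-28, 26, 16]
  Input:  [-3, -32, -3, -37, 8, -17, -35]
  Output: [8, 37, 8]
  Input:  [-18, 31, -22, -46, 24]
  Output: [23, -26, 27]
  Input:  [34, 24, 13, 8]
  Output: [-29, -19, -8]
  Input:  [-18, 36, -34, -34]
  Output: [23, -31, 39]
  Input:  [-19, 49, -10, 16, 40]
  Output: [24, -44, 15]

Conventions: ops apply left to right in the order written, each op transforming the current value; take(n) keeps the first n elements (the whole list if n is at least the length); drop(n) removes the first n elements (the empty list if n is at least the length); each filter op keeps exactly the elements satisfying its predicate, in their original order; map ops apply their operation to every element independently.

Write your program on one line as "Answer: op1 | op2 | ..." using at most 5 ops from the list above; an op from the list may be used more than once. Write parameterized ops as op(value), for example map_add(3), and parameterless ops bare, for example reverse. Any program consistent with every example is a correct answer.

map_mul(-1) | take(3) | map_add(-3) | map_add(8)

Check, running the answer program on each example:
  [33, -21, -11, 6, -26, -39, 6] -> [-33, 21, 11, -6, 26, 39, -6] -> [-33, 21, 11] -> [-36, 18, 8] -> [-28, 26, 16]
  [-3, -32, -3, -37, 8, -17, -35] -> [3, 32, 3, 37, -8, 17, 35] -> [3, 32, 3] -> [0, 29, 0] -> [8, 37, 8]
  [-18, 31, -22, -46, 24] -> [18, -31, 22, 46, -24] -> [18, -31, 22] -> [15, -34, 19] -> [23, -26, 27]
  [34, 24, 13, 8] -> [-34, -24, -13, -8] -> [-34, -24, -13] -> [-37, -27, -16] -> [-29, -19, -8]
  [-18, 36, -34, -34] -> [18, -36, 34, 34] -> [18, -36, 34] -> [15, -39, 31] -> [23, -31, 39]
  [-19, 49, -10, 16, 40] -> [19, -49, 10, -16, -40] -> [19, -49, 10] -> [16, -52, 7] -> [24, -44, 15]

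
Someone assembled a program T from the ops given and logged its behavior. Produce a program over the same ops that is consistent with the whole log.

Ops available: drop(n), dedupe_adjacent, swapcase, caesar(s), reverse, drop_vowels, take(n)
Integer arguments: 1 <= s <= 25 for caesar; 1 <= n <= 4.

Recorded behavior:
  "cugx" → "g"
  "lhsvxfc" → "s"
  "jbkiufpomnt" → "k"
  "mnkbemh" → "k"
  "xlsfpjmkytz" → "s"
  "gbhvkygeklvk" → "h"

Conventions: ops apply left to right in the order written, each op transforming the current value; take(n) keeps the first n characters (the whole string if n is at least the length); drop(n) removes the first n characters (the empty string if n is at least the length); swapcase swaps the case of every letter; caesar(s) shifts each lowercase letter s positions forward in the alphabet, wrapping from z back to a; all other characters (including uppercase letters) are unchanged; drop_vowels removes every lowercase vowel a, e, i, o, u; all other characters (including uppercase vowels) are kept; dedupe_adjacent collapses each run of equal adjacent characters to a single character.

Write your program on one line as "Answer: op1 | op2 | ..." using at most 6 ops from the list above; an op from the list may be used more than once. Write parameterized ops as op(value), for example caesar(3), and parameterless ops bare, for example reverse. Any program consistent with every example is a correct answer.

reverse | swapcase | reverse | drop(2) | swapcase | take(1)

Check, running the answer program on each example:
  "cugx" -> "xguc" -> "XGUC" -> "CUGX" -> "GX" -> "gx" -> "g"
  "lhsvxfc" -> "cfxvshl" -> "CFXVSHL" -> "LHSVXFC" -> "SVXFC" -> "svxfc" -> "s"
  "jbkiufpomnt" -> "tnmopfuikbj" -> "TNMOPFUIKBJ" -> "JBKIUFPOMNT" -> "KIUFPOMNT" -> "kiufpomnt" -> "k"
  "mnkbemh" -> "hmebknm" -> "HMEBKNM" -> "MNKBEMH" -> "KBEMH" -> "kbemh" -> "k"
  "xlsfpjmkytz" -> "ztykmjpfslx" -> "ZTYKMJPFSLX" -> "XLSFPJMKYTZ" -> "SFPJMKYTZ" -> "sfpjmkytz" -> "s"
  "gbhvkygeklvk" -> "kvlkegykvhbg" -> "KVLKEGYKVHBG" -> "GBHVKYGEKLVK" -> "HVKYGEKLVK" -> "hvkygeklvk" -> "h"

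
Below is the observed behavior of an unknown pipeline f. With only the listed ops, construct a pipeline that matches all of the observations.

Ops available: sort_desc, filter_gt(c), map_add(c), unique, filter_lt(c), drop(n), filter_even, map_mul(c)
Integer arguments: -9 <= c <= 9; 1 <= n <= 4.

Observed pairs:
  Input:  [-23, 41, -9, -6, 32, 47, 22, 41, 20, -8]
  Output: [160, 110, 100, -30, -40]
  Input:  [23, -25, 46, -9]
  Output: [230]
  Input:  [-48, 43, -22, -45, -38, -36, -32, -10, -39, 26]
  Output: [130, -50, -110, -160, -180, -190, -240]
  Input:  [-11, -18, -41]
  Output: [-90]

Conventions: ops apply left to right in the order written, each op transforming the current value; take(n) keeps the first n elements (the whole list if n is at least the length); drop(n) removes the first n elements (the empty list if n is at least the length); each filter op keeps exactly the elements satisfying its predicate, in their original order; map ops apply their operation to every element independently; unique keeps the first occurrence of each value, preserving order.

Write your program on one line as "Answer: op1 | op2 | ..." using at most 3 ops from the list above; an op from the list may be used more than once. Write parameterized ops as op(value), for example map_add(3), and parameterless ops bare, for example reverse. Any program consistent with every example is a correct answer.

map_mul(5) | sort_desc | filter_even

Check, running the answer program on each example:
  [-23, 41, -9, -6, 32, 47, 22, 41, 20, -8] -> [-115, 205, -45, -30, 160, 235, 110, 205, 100, -40] -> [235, 205, 205, 160, 110, 100, -30, -40, -45, -115] -> [160, 110, 100, -30, -40]
  [23, -25, 46, -9] -> [115, -125, 230, -45] -> [230, 115, -45, -125] -> [230]
  [-48, 43, -22, -45, -38, -36, -32, -10, -39, 26] -> [-240, 215, -110, -225, -190, -180, -160, -50, -195, 130] -> [215, 130, -50, -110, -160, -180, -190, -195, -225, -240] -> [130, -50, -110, -160, -180, -190, -240]
  [-11, -18, -41] -> [-55, -90, -205] -> [-55, -90, -205] -> [-90]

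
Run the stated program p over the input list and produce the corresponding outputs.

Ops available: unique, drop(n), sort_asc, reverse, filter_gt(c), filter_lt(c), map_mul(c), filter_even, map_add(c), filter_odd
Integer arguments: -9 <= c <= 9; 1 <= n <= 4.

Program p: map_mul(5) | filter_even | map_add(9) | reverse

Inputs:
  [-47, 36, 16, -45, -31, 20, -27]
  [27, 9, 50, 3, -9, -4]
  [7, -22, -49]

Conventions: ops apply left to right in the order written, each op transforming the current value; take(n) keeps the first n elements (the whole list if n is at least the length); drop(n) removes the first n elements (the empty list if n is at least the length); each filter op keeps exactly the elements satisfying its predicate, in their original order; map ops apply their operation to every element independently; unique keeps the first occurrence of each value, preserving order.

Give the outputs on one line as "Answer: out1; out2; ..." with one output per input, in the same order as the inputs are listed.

Execution, op by op:
  [-47, 36, 16, -45, -31, 20, -27] -> [-235, 180, 80, -225, -155, 100, -135] -> [180, 80, 100] -> [189, 89, 109] -> [109, 89, 189]
  [27, 9, 50, 3, -9, -4] -> [135, 45, 250, 15, -45, -20] -> [250, -20] -> [259, -11] -> [-11, 259]
  [7, -22, -49] -> [35, -110, -245] -> [-110] -> [-101] -> [-101]

[109, 89, 189]; [-11, 259]; [-101]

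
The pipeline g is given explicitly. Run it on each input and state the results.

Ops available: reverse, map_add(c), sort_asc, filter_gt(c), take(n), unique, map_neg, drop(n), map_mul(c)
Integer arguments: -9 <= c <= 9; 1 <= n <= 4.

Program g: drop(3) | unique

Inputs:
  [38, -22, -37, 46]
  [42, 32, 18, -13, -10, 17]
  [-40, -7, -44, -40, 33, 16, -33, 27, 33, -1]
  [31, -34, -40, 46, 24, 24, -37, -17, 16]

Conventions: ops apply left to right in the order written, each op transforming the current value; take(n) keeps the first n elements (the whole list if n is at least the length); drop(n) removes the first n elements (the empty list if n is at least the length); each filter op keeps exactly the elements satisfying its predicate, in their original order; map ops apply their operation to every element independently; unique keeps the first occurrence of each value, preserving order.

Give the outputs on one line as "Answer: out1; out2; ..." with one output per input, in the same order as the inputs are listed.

[46]; [-13, -10, 17]; [-40, 33, 16, -33, 27, -1]; [46, 24, -37, -17, 16]

Execution, op by op:
  [38, -22, -37, 46] -> [46] -> [46]
  [42, 32, 18, -13, -10, 17] -> [-13, -10, 17] -> [-13, -10, 17]
  [-40, -7, -44, -40, 33, 16, -33, 27, 33, -1] -> [-40, 33, 16, -33, 27, 33, -1] -> [-40, 33, 16, -33, 27, -1]
  [31, -34, -40, 46, 24, 24, -37, -17, 16] -> [46, 24, 24, -37, -17, 16] -> [46, 24, -37, -17, 16]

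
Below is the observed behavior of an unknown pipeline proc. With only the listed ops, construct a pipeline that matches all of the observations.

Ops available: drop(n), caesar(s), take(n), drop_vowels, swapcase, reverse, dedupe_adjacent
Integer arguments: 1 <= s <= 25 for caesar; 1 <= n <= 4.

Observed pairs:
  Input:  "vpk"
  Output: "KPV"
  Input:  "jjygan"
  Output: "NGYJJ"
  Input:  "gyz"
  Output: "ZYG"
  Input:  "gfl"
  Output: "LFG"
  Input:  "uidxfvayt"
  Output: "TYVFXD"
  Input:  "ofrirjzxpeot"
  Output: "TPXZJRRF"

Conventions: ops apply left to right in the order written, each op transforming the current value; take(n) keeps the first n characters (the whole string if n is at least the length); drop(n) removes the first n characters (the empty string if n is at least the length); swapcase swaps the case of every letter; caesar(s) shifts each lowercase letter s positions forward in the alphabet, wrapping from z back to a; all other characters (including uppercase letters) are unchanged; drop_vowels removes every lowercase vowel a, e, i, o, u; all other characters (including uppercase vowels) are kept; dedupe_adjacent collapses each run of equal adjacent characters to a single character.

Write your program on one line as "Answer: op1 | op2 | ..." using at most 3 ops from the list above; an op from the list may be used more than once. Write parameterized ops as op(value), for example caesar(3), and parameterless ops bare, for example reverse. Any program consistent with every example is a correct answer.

drop_vowels | reverse | swapcase

Check, running the answer program on each example:
  "vpk" -> "vpk" -> "kpv" -> "KPV"
  "jjygan" -> "jjygn" -> "ngyjj" -> "NGYJJ"
  "gyz" -> "gyz" -> "zyg" -> "ZYG"
  "gfl" -> "gfl" -> "lfg" -> "LFG"
  "uidxfvayt" -> "dxfvyt" -> "tyvfxd" -> "TYVFXD"
  "ofrirjzxpeot" -> "frrjzxpt" -> "tpxzjrrf" -> "TPXZJRRF"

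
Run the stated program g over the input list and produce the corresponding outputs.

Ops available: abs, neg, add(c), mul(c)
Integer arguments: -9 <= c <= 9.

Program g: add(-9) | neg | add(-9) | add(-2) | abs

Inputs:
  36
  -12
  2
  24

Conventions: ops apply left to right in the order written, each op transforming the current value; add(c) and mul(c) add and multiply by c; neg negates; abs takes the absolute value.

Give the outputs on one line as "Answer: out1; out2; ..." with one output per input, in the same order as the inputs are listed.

38; 10; 4; 26

Execution, op by op:
  36 -> 27 -> -27 -> -36 -> -38 -> 38
  -12 -> -21 -> 21 -> 12 -> 10 -> 10
  2 -> -7 -> 7 -> -2 -> -4 -> 4
  24 -> 15 -> -15 -> -24 -> -26 -> 26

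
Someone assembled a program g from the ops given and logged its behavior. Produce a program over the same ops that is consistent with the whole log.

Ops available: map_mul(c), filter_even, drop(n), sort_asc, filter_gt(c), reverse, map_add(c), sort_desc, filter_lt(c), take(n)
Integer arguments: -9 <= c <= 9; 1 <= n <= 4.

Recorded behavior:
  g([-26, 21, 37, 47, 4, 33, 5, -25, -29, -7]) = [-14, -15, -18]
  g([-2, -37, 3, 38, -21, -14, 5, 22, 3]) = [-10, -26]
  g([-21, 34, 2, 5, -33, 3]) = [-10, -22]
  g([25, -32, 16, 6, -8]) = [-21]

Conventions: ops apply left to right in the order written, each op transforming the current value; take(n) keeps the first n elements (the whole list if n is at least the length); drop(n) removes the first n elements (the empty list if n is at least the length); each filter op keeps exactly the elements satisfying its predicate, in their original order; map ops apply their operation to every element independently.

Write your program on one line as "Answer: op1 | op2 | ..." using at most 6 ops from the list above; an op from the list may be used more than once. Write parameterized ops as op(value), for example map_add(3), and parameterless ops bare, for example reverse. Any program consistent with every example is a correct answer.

map_add(7) | sort_asc | map_add(4) | reverse | filter_lt(1) | filter_lt(-4)

Check, running the answer program on each example:
  [-26, 21, 37, 47, 4, 33, 5, -25, -29, -7] -> [-19, 28, 44, 54, 11, 40, 12, -18, -22, 0] -> [-22, -19, -18, 0, 11, 12, 28, 40, 44, 54] -> [-18, -15, -14, 4, 15, 16, 32, 44, 48, 58] -> [58, 48, 44, 32, 16, 15, 4, -14, -15, -18] -> [-14, -15, -18] -> [-14, -15, -18]
  [-2, -37, 3, 38, -21, -14, 5, 22, 3] -> [5, -30, 10, 45, -14, -7, 12, 29, 10] -> [-30, -14, -7, 5, 10, 10, 12, 29, 45] -> [-26, -10, -3, 9, 14, 14, 16, 33, 49] -> [49, 33, 16, 14, 14, 9, -3, -10, -26] -> [-3, -10, -26] -> [-10, -26]
  [-21, 34, 2, 5, -33, 3] -> [-14, 41, 9, 12, -26, 10] -> [-26, -14, 9, 10, 12, 41] -> [-22, -10, 13, 14, 16, 45] -> [45, 16, 14, 13, -10, -22] -> [-10, -22] -> [-10, -22]
  [25, -32, 16, 6, -8] -> [32, -25, 23, 13, -1] -> [-25, -1, 13, 23, 32] -> [-21, 3, 17, 27, 36] -> [36, 27, 17, 3, -21] -> [-21] -> [-21]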